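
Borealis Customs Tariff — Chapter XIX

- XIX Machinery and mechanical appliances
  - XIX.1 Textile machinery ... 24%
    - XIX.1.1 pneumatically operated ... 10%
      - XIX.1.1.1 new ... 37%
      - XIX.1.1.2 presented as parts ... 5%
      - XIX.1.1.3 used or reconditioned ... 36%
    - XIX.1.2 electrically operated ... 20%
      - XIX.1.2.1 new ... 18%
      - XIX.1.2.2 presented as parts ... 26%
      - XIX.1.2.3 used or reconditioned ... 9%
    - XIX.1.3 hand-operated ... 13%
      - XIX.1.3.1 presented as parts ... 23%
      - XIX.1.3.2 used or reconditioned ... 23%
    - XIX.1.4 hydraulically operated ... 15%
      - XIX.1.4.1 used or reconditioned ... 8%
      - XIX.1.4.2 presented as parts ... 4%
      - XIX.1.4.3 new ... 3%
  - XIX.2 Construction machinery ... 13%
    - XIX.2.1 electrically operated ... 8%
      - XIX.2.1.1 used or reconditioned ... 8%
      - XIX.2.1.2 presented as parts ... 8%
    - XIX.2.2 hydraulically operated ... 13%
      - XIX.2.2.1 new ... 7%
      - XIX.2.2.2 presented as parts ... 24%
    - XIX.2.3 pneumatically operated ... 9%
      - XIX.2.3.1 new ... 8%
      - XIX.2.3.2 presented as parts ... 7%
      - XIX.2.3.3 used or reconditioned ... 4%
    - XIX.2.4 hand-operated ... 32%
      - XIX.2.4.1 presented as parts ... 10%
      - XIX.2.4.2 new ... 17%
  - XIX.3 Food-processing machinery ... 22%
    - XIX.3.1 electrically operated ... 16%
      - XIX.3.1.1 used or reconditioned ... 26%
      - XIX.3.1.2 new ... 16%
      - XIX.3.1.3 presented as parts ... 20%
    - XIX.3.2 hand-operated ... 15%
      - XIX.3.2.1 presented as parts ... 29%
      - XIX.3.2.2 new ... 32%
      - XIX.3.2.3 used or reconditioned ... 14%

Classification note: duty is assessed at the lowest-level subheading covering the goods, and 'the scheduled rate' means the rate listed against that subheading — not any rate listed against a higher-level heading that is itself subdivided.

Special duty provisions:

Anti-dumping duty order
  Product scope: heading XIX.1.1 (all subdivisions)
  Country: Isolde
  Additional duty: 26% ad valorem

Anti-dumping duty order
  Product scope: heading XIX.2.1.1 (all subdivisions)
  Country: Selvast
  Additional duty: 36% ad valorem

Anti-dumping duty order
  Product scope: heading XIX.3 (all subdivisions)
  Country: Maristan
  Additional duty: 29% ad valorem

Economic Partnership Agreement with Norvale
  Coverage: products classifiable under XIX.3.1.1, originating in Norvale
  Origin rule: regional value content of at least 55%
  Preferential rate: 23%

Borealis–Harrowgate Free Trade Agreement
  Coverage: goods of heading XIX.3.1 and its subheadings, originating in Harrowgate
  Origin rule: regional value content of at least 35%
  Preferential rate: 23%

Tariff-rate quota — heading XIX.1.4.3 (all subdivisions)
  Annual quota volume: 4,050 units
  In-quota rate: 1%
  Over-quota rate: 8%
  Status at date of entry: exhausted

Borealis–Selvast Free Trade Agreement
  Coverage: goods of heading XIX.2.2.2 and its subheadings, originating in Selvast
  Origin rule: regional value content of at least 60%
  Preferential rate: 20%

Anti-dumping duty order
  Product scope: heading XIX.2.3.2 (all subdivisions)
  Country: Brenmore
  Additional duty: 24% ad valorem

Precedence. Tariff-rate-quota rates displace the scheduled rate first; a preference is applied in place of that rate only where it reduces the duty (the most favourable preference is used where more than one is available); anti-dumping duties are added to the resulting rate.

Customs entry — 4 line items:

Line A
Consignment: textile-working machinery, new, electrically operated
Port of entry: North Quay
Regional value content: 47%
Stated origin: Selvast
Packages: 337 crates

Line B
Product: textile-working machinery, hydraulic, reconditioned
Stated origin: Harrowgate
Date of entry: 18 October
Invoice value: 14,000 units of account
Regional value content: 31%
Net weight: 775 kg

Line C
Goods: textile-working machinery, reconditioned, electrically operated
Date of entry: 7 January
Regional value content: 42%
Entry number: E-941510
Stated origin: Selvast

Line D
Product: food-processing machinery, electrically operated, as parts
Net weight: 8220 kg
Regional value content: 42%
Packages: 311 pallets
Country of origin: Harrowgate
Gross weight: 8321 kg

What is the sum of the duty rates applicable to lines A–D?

Line A: textile-working → XIX.1; electrically operated → XIX.1.2; new → XIX.1.2.1. Scheduled 18%. Selvast agreement on XIX.2.2.2: XIX.1.2.1 not covered. → 18%.
Line B: textile-working → XIX.1; hydraulic → XIX.1.4; reconditioned → XIX.1.4.1. Scheduled 8%. Harrowgate agreement on XIX.3.1: XIX.1.4.1 not covered. → 8%.
Line C: textile-working → XIX.1; electrically operated → XIX.1.2; reconditioned → XIX.1.2.3. Scheduled 9%. Selvast agreement on XIX.2.2.2: XIX.1.2.3 not covered. → 9%.
Line D: food-processing → XIX.3; electrically operated → XIX.3.1; as parts → XIX.3.1.3. Scheduled 20%. Harrowgate agreement on XIX.3.1: RVC ≥ 35% → 23% available; preference 23% not lower than 20% → no reduction. → 20%.
Sum: 18% + 8% + 9% + 20% = 55%.

55%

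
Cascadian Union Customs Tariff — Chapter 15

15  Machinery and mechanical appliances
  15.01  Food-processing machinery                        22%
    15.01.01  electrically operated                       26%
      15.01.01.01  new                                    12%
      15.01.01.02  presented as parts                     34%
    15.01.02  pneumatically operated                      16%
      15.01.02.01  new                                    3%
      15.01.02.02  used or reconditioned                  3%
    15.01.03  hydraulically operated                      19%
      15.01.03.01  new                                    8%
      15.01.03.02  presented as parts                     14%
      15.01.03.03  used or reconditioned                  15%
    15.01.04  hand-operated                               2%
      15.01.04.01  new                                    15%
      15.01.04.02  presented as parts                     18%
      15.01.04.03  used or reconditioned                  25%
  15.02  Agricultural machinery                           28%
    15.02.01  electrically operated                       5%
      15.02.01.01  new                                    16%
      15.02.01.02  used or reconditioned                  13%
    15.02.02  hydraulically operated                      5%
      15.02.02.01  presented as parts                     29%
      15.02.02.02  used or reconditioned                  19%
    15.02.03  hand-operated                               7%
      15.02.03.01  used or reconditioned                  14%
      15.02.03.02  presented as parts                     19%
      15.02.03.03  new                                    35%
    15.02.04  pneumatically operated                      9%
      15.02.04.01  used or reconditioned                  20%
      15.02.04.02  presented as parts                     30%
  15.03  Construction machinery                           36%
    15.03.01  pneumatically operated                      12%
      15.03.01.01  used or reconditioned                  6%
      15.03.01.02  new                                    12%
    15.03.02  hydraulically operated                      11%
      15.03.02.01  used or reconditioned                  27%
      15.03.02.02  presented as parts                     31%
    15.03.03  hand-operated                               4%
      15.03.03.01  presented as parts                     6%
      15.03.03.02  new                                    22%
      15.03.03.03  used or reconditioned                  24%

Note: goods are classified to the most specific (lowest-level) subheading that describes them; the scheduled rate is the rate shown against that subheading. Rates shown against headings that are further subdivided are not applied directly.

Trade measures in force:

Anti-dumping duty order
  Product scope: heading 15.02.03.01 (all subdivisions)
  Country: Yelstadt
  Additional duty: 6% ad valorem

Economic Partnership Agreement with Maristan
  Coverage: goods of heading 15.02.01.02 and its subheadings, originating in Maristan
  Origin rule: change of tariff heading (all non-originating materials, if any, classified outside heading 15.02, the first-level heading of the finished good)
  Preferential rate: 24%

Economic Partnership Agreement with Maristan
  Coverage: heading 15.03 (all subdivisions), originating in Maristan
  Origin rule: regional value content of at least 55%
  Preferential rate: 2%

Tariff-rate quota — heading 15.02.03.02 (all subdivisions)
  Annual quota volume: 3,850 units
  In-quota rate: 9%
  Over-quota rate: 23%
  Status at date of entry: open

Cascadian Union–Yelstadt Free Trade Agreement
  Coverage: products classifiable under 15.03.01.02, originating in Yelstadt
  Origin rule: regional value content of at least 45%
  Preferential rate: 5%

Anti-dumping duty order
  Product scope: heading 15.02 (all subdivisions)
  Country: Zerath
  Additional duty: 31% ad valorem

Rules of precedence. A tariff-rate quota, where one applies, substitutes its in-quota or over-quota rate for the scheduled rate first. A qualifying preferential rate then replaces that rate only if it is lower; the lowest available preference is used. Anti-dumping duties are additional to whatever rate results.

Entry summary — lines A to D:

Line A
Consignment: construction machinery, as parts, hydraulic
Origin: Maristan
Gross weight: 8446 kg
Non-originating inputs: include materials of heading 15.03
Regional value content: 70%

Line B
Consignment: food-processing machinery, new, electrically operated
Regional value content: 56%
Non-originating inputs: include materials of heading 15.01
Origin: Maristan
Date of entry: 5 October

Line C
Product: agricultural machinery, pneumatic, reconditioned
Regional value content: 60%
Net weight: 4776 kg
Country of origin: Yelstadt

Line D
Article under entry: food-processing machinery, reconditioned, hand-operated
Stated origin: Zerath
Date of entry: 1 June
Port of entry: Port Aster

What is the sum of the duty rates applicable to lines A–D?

59%

Line A: construction → 15.03; hydraulic → 15.03.02; as parts → 15.03.02.02. Scheduled 31%. Maristan agreement on 15.02.01.02: 15.03.02.02 not covered; Maristan agreement on 15.03: RVC ≥ 55% → 2% available; preferential 2%. → 2%.
Line B: food-processing → 15.01; electrically operated → 15.01.01; new → 15.01.01.01. Scheduled 12%. Maristan agreement on 15.02.01.02: 15.01.01.01 not covered; Maristan agreement on 15.03: 15.01.01.01 not covered. → 12%.
Line C: agricultural → 15.02; pneumatic → 15.02.04; reconditioned → 15.02.04.01. Scheduled 20%. Yelstadt agreement on 15.03.01.02: 15.02.04.01 not covered. → 20%.
Line D: food-processing → 15.01; hand-operated → 15.01.04; reconditioned → 15.01.04.03. Scheduled 25%. No special measure applies. → 25%.
Sum: 2% + 12% + 20% + 25% = 59%.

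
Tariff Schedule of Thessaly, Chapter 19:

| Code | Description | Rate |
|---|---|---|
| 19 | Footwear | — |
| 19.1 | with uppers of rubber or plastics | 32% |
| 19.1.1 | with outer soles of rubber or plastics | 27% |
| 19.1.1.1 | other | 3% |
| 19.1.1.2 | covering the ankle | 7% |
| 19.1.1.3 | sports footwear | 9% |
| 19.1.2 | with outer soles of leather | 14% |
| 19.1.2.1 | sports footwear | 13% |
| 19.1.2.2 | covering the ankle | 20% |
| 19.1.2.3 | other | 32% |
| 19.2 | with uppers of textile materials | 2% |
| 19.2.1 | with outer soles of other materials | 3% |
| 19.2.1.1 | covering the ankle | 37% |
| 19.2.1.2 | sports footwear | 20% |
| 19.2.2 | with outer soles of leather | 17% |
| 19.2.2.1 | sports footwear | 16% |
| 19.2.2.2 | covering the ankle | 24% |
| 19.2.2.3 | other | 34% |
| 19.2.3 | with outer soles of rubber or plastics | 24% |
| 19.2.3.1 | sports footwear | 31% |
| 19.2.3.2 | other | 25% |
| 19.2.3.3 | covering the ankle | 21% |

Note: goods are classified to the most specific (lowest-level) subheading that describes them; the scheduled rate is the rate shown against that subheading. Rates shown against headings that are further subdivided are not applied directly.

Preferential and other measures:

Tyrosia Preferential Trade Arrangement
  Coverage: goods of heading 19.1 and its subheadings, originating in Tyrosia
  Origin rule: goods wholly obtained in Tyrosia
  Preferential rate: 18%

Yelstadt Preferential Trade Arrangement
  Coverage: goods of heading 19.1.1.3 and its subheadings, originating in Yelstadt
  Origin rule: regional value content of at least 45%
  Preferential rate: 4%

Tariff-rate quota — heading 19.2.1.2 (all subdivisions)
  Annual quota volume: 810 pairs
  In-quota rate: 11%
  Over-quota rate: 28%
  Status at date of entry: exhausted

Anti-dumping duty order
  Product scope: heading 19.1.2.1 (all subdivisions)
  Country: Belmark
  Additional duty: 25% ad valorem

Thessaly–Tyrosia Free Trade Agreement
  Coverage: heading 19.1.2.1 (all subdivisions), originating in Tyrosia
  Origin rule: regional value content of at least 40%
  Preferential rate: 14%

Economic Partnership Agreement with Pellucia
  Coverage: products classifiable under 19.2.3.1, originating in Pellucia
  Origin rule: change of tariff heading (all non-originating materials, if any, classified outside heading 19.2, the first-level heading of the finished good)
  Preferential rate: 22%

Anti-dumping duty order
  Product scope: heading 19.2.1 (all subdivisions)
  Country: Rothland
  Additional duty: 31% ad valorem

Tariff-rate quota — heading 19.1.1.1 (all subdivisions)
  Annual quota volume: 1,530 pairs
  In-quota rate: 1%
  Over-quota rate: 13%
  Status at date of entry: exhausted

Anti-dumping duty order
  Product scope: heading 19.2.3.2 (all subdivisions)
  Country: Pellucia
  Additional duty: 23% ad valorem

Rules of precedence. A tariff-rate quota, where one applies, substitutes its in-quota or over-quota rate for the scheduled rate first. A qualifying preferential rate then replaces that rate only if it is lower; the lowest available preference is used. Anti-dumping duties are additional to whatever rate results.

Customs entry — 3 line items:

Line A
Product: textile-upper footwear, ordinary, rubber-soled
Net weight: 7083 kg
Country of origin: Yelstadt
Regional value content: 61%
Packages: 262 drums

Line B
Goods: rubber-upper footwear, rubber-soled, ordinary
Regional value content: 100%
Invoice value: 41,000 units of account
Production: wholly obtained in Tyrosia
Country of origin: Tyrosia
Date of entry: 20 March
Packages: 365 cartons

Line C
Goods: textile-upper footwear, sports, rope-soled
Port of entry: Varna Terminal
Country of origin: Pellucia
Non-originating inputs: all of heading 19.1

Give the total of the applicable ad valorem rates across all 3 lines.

Line A: textile-upper → 19.2; rubber-soled → 19.2.3; ordinary → 19.2.3.2. Scheduled 25%. Yelstadt agreement on 19.1.1.3: 19.2.3.2 not covered. → 25%.
Line B: rubber-upper → 19.1; rubber-soled → 19.1.1; ordinary → 19.1.1.1. Scheduled 3%. quota on 19.1.1.1 exhausted → over-quota 13%; Tyrosia agreement on 19.1: wholly obtained → 18% available; Tyrosia agreement on 19.1.2.1: 19.1.1.1 not covered; preference 18% not lower than 13% → no reduction. → 13%.
Line C: textile-upper → 19.2; rope-soled → 19.2.1; sports → 19.2.1.2. Scheduled 20%. quota on 19.2.1.2 exhausted → over-quota 28%; Pellucia agreement on 19.2.3.1: 19.2.1.2 not covered. → 28%.
Sum: 25% + 13% + 28% = 66%.

66%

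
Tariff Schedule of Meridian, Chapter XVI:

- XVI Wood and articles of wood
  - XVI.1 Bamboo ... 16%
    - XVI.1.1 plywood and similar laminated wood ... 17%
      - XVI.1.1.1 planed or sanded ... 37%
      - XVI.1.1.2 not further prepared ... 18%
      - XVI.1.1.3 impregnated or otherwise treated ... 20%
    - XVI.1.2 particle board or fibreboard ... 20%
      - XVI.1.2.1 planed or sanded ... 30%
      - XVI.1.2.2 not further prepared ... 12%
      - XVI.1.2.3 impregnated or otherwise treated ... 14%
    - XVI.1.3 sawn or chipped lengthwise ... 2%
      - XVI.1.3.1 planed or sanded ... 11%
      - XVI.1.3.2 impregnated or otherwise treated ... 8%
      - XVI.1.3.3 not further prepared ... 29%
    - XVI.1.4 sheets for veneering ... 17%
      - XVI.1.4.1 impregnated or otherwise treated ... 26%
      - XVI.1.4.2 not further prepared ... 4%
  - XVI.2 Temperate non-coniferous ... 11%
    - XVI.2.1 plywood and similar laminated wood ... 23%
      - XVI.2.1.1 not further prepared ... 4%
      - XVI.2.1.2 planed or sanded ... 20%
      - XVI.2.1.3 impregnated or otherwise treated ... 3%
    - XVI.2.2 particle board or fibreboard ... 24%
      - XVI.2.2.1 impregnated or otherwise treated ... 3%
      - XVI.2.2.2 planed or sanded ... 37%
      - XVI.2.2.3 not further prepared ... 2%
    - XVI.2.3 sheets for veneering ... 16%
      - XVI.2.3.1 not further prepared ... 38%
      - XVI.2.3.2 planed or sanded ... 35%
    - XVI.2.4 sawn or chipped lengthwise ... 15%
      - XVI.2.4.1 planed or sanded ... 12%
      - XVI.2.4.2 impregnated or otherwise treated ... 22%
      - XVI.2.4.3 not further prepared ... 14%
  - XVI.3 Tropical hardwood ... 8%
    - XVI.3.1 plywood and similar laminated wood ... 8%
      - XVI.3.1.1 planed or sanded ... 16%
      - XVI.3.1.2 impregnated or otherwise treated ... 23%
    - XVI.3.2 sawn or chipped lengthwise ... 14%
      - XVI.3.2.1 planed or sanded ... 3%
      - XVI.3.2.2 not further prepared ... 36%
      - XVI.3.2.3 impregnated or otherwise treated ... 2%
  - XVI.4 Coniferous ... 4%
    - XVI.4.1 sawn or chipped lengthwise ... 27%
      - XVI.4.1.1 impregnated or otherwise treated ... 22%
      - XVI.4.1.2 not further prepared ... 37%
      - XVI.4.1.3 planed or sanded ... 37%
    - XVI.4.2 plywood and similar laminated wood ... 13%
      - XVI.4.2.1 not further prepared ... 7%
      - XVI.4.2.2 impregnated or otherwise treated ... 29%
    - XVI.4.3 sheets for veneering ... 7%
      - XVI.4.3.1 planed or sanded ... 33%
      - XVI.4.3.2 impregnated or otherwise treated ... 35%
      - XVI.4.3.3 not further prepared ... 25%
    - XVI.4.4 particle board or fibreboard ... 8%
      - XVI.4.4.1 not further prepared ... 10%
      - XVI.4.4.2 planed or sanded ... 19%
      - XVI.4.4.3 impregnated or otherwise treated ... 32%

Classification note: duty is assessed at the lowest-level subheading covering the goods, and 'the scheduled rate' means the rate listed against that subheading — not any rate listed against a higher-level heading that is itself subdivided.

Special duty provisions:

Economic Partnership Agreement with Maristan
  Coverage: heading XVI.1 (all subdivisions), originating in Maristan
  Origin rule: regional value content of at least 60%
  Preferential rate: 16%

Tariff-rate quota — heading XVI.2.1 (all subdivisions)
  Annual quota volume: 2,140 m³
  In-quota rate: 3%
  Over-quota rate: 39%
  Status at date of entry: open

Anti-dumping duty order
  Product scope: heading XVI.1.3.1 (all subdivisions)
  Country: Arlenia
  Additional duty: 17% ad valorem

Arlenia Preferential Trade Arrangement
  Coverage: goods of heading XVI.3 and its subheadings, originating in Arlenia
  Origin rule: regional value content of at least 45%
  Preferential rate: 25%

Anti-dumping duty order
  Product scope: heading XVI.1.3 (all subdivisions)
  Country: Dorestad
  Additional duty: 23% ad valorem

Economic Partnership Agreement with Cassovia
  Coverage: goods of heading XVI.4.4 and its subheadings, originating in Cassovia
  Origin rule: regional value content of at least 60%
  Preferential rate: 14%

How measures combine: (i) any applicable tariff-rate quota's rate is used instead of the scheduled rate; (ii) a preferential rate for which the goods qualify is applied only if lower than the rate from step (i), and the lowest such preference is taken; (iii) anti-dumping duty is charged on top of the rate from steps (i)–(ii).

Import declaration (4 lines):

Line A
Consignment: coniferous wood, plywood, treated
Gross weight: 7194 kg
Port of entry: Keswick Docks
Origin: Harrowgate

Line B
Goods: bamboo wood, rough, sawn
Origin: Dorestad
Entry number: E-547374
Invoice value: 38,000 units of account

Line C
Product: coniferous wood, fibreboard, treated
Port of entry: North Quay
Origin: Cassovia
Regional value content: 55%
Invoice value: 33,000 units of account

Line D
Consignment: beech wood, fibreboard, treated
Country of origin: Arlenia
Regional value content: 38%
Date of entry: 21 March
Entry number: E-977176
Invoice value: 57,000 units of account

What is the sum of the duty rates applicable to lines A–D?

116%

Line A: coniferous → XVI.4; plywood → XVI.4.2; treated → XVI.4.2.2. Scheduled 29%. No special measure applies. → 29%.
Line B: bamboo → XVI.1; sawn → XVI.1.3; rough → XVI.1.3.3. Scheduled 29%. anti-dumping (Dorestad, XVI.1.3): +23%; total 29% + 23% = 52%. → 52%.
Line C: coniferous → XVI.4; fibreboard → XVI.4.4; treated → XVI.4.4.3. Scheduled 32%. Cassovia agreement on XVI.4.4: RVC < 60%. → 32%.
Line D: beech → XVI.2; fibreboard → XVI.2.2; treated → XVI.2.2.1. Scheduled 3%. Arlenia agreement on XVI.3: XVI.2.2.1 not covered. → 3%.
Sum: 29% + 52% + 32% + 3% = 116%.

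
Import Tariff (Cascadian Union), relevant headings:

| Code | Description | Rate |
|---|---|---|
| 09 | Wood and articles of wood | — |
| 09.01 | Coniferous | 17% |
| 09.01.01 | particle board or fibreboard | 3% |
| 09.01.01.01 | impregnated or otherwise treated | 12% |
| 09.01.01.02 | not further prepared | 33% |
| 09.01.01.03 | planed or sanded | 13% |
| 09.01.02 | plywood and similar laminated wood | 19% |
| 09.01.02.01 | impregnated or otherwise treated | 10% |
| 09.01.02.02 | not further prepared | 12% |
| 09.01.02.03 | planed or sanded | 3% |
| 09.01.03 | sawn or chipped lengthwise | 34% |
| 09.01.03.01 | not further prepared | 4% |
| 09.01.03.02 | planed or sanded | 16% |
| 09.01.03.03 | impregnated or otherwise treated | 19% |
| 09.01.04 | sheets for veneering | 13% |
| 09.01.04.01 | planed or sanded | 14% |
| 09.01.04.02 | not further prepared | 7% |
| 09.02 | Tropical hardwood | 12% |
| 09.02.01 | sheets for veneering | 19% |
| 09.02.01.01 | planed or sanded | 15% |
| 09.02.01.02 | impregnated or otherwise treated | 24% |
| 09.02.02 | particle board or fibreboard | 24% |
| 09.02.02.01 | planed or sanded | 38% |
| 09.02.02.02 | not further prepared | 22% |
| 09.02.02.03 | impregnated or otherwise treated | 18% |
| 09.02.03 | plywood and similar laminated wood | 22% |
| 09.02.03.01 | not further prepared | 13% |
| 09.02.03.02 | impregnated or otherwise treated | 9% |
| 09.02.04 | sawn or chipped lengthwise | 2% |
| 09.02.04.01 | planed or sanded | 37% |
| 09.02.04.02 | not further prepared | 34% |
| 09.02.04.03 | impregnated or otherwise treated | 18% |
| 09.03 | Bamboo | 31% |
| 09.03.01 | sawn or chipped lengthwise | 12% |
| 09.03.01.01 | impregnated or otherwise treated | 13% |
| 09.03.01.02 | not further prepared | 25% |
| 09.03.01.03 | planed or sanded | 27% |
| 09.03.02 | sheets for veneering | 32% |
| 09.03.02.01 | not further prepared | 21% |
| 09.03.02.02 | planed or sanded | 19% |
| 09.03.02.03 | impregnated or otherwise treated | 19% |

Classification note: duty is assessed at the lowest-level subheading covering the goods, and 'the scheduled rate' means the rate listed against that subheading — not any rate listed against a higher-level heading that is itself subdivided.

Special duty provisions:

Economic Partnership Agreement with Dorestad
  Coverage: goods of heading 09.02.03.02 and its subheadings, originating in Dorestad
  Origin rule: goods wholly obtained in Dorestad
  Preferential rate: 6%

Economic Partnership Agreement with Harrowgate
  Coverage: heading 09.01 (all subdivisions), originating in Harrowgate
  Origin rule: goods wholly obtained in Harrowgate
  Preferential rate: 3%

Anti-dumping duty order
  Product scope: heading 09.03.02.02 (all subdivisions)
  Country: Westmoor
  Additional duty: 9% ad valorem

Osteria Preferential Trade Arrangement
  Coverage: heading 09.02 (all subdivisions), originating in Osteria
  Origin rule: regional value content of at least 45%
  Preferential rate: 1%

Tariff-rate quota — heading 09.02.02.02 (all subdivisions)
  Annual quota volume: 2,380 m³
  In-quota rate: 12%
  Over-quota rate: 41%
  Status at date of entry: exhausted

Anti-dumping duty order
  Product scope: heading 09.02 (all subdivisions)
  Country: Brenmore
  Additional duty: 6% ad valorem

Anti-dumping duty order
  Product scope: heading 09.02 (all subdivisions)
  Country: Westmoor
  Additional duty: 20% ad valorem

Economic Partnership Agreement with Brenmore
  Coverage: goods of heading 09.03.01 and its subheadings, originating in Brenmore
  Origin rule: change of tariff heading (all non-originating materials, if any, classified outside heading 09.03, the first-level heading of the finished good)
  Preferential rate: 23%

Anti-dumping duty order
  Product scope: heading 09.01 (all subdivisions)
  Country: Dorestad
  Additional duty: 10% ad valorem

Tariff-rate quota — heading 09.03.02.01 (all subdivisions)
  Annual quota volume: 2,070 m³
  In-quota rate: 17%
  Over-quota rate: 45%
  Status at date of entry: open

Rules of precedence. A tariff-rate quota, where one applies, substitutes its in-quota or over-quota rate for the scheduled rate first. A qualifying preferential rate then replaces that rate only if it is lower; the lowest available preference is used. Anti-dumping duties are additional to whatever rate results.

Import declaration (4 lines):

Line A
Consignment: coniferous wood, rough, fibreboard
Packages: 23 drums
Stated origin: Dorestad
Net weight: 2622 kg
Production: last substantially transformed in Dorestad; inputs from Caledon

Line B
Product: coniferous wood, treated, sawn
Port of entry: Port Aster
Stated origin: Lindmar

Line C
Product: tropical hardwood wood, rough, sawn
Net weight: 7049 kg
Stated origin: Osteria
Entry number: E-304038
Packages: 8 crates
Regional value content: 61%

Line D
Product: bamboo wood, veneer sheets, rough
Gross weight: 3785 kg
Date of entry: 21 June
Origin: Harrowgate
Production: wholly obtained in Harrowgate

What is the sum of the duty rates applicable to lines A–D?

80%

Line A: coniferous → 09.01; fibreboard → 09.01.01; rough → 09.01.01.02. Scheduled 33%. Dorestad agreement on 09.02.03.02: 09.01.01.02 not covered; anti-dumping (Dorestad, 09.01): +10%; total 33% + 10% = 43%. → 43%.
Line B: coniferous → 09.01; sawn → 09.01.03; treated → 09.01.03.03. Scheduled 19%. No special measure applies. → 19%.
Line C: tropical hardwood → 09.02; sawn → 09.02.04; rough → 09.02.04.02. Scheduled 34%. Osteria agreement on 09.02: RVC ≥ 45% → 1% available; preferential 1%. → 1%.
Line D: bamboo → 09.03; veneer sheets → 09.03.02; rough → 09.03.02.01. Scheduled 21%. quota on 09.03.02.01 open → in-quota 17%; Harrowgate agreement on 09.01: 09.03.02.01 not covered. → 17%.
Sum: 43% + 19% + 1% + 17% = 80%.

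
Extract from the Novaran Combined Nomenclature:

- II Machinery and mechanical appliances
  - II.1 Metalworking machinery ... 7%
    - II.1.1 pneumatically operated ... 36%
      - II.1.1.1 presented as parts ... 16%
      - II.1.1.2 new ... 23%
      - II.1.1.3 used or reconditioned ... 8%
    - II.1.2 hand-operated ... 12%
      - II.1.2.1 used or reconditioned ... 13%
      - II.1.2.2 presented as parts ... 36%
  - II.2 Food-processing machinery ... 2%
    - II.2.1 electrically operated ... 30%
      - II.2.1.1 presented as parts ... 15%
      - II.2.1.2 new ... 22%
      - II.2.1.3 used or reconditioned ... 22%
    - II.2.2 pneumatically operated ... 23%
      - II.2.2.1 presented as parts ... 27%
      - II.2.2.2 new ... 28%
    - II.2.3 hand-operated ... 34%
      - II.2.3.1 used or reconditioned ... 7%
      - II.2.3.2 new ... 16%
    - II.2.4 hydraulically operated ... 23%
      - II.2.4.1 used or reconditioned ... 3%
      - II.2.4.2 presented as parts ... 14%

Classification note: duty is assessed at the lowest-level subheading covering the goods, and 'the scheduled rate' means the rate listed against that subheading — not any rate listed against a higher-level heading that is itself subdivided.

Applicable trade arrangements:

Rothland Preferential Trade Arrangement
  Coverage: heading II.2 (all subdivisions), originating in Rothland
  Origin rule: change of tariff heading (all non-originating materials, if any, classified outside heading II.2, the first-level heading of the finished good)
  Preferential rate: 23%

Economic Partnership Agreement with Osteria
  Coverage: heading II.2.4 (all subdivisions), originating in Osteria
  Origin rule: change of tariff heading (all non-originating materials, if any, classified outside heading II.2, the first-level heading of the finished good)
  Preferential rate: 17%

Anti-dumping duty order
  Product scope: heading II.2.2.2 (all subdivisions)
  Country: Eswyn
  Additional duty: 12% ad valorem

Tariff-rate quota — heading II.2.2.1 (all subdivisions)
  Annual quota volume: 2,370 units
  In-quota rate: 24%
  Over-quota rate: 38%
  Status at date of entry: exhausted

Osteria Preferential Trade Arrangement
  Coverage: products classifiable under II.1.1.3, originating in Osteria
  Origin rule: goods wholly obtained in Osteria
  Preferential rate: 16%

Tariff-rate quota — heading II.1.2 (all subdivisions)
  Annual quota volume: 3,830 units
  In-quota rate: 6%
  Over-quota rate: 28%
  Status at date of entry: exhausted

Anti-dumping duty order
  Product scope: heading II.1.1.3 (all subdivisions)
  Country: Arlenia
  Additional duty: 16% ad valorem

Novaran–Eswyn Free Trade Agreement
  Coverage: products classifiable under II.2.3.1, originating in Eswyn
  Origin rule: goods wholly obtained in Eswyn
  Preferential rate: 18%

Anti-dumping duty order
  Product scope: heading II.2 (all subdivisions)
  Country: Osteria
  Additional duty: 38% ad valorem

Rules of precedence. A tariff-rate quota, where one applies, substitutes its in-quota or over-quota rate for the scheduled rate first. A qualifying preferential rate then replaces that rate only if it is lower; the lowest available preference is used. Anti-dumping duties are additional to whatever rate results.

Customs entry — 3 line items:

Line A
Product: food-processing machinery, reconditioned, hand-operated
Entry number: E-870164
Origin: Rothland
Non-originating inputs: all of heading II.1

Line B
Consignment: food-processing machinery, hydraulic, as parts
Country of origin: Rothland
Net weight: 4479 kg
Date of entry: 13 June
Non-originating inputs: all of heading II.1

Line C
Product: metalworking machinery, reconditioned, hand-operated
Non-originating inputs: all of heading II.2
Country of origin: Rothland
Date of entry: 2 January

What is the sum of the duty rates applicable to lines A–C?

Line A: food-processing → II.2; hand-operated → II.2.3; reconditioned → II.2.3.1. Scheduled 7%. Rothland agreement on II.2: CTH met → 23% available; preference 23% not lower than 7% → no reduction. → 7%.
Line B: food-processing → II.2; hydraulic → II.2.4; as parts → II.2.4.2. Scheduled 14%. Rothland agreement on II.2: CTH met → 23% available; preference 23% not lower than 14% → no reduction. → 14%.
Line C: metalworking → II.1; hand-operated → II.1.2; reconditioned → II.1.2.1. Scheduled 13%. quota on II.1.2 exhausted → over-quota 28%; Rothland agreement on II.2: II.1.2.1 not covered. → 28%.
Sum: 7% + 14% + 28% = 49%.

49%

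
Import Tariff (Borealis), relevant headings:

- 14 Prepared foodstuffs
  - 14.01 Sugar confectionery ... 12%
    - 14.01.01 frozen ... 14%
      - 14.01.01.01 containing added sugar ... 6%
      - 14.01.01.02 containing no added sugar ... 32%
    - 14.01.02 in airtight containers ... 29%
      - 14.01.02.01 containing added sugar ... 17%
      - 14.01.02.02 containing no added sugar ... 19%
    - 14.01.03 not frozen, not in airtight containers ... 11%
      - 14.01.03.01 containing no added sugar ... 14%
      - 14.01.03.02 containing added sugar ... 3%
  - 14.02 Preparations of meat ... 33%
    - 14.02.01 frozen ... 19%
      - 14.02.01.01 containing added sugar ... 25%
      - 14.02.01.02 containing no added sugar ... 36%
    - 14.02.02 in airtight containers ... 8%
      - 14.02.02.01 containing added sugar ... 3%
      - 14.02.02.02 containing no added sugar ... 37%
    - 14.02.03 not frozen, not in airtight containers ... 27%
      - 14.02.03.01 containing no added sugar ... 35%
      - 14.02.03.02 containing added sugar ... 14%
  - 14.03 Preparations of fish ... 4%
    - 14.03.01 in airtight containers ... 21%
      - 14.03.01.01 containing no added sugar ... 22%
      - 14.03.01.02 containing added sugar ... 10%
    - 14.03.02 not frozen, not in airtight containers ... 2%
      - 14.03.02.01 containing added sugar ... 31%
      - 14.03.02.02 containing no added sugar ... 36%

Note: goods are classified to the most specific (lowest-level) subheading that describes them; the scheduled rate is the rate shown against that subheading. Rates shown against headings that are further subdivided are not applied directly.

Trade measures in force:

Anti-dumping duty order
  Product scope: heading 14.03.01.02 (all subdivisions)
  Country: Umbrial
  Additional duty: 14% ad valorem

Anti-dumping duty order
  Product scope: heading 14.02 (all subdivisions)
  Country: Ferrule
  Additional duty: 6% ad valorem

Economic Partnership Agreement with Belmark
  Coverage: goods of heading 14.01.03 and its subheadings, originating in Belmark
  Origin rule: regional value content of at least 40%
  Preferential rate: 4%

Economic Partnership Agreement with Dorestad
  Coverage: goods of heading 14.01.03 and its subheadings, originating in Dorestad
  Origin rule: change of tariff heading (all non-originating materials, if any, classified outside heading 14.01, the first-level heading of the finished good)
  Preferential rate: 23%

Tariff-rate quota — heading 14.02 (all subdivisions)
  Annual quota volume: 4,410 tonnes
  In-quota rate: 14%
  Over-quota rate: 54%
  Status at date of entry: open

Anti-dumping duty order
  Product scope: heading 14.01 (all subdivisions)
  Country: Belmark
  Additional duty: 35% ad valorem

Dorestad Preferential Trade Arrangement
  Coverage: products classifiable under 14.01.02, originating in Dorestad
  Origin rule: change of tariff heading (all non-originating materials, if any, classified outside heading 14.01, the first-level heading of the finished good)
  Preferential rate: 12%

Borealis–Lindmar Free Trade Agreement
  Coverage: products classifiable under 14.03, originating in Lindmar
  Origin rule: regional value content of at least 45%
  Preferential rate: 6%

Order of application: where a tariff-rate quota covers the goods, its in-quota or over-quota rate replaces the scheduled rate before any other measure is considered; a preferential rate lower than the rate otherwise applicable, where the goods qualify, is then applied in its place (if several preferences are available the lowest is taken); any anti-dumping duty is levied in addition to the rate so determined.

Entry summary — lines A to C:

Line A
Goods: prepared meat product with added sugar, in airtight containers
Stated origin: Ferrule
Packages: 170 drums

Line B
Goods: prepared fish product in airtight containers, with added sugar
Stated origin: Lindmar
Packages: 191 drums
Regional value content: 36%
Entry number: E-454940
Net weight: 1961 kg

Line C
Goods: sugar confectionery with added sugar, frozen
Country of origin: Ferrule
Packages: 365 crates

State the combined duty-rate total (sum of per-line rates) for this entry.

Line A: prepared meat product → 14.02; in airtight containers → 14.02.02; with added sugar → 14.02.02.01. Scheduled 3%. quota on 14.02 open → in-quota 14%; anti-dumping (Ferrule, 14.02): +6%; total 14% + 6% = 20%. → 20%.
Line B: prepared fish product → 14.03; in airtight containers → 14.03.01; with added sugar → 14.03.01.02. Scheduled 10%. Lindmar agreement on 14.03: RVC < 45%. → 10%.
Line C: sugar confectionery → 14.01; frozen → 14.01.01; with added sugar → 14.01.01.01. Scheduled 6%. No special measure applies. → 6%.
Sum: 20% + 10% + 6% = 36%.

36%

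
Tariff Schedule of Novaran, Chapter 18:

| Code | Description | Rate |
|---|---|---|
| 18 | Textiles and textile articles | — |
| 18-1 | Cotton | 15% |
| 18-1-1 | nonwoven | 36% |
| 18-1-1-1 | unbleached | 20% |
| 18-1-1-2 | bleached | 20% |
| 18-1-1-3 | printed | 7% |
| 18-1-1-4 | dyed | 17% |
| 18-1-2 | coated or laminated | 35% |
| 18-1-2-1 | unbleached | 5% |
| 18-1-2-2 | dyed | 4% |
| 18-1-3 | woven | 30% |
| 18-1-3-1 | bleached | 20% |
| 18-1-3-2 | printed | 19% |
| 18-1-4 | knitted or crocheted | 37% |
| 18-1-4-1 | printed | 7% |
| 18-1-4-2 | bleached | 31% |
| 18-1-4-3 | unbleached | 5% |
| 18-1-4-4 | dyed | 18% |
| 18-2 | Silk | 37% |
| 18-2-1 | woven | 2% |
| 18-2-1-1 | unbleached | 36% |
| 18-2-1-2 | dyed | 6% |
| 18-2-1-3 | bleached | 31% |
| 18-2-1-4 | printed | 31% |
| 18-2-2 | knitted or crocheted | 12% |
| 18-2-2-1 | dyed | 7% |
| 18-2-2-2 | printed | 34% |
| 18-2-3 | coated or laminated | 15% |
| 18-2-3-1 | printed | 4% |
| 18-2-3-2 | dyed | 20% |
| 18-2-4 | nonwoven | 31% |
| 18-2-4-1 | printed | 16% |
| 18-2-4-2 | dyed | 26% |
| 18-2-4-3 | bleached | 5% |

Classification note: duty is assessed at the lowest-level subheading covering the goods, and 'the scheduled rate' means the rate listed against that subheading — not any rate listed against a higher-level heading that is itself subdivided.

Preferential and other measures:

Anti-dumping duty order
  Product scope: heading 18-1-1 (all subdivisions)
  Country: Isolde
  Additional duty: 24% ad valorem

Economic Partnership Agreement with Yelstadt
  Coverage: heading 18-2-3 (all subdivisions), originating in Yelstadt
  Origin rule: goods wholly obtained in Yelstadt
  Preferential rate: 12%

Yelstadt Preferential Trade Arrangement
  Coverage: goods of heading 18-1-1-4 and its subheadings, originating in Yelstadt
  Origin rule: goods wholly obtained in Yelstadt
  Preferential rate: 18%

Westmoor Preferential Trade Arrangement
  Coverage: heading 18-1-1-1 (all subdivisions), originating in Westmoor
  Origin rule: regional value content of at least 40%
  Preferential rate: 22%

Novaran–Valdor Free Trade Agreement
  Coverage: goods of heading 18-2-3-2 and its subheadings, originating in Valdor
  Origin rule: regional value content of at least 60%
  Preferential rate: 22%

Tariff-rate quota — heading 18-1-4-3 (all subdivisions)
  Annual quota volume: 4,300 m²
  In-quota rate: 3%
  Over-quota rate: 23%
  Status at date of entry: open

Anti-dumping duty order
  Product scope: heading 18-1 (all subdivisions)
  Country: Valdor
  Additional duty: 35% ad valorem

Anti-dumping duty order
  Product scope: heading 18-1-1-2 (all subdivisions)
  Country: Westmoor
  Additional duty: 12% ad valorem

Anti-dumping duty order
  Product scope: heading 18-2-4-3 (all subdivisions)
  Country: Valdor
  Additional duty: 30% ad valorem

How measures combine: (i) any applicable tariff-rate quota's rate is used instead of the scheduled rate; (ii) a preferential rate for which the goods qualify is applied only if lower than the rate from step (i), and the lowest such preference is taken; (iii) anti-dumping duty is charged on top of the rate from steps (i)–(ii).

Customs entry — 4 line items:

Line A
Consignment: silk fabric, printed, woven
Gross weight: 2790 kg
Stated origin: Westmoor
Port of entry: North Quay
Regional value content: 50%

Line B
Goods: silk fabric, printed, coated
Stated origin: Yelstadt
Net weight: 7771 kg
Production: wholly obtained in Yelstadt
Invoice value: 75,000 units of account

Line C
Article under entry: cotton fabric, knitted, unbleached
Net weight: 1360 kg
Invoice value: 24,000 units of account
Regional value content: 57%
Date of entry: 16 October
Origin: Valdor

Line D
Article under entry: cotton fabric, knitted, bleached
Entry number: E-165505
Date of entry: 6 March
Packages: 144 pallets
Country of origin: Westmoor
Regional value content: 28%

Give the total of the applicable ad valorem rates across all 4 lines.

104%

Line A: silk → 18-2; woven → 18-2-1; printed → 18-2-1-4. Scheduled 31%. Westmoor agreement on 18-1-1-1: 18-2-1-4 not covered. → 31%.
Line B: silk → 18-2; coated → 18-2-3; printed → 18-2-3-1. Scheduled 4%. Yelstadt agreement on 18-2-3: wholly obtained → 12% available; Yelstadt agreement on 18-1-1-4: 18-2-3-1 not covered; preference 12% not lower than 4% → no reduction. → 4%.
Line C: cotton → 18-1; knitted → 18-1-4; unbleached → 18-1-4-3. Scheduled 5%. quota on 18-1-4-3 open → in-quota 3%; Valdor agreement on 18-2-3-2: 18-1-4-3 not covered; anti-dumping (Valdor, 18-1): +35%; total 3% + 35% = 38%. → 38%.
Line D: cotton → 18-1; knitted → 18-1-4; bleached → 18-1-4-2. Scheduled 31%. Westmoor agreement on 18-1-1-1: 18-1-4-2 not covered. → 31%.
Sum: 31% + 4% + 38% + 31% = 104%.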